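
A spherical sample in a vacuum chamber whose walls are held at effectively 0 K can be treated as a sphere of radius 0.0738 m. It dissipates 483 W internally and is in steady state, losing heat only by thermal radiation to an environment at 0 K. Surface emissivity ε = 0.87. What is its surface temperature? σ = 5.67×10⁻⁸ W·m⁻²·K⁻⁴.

T ≈ 615 K

Steady state: internal power = radiated power, P = εσA T⁴.
Radiating area A = 4πr² = 0.06844 m².
T⁴ = P/(εσA) = 483/(0.87·5.67×10⁻⁸·0.06844) = 1.431×10¹¹ K⁴.
T = (1.431×10¹¹)^(1/4).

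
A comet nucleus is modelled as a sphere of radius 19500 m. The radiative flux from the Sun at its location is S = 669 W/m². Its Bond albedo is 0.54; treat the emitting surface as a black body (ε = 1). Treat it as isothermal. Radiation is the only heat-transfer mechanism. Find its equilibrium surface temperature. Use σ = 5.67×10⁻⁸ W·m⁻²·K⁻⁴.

At equilibrium, absorbed power = emitted power.
Absorbing cross-section = πr² = 1.195×10⁹ m²; emitting surface = 4πr² = 4.778×10⁹ m² (ratio 4).
(1−a)S·A_cross = εσ·A_surf·T⁴  ⇒  T⁴ = (1−a)S/(4σ).
T⁴ = 0.460·669/(4·5.67×10⁻⁸) = 1.357×10⁹ K⁴.
T = (1.357×10⁹)^(1/4).

T ≈ 192 K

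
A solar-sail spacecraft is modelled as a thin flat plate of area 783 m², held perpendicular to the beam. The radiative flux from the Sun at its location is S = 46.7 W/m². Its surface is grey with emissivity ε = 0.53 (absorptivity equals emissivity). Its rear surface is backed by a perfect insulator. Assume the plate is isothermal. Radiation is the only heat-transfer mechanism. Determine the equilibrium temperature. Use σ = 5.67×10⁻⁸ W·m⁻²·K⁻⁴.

At equilibrium, absorbed power = emitted power.
Absorbing cross-section = A = 783.0 m²; emitting surface = A = 783.0 m² (ratio 1).
εS·A_cross = εσ·A_surf·T⁴  ⇒  T⁴ = S/(1σ)   (ε cancels).
T⁴ = 46.7/(1·5.67×10⁻⁸) = 8.236×10⁸ K⁴.
T = (8.236×10⁸)^(1/4).

T ≈ 169 K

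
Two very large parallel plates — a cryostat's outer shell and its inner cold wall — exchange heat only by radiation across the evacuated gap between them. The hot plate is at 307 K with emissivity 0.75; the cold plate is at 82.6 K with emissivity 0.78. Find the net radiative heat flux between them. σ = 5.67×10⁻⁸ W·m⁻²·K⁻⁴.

q ≈ 310 W/m²

For two infinite grey parallel plates, q = σ(T₁⁴ − T₂⁴)/(1/ε₁ + 1/ε₂ − 1).
T₁⁴ − T₂⁴ = 8.883×10⁹ − 4.655×10⁷ = 8.836×10⁹ K⁴.
1/ε₁ + 1/ε₂ − 1 = 1.333 + 1.282 − 1 = 1.615.
q = 5.67×10⁻⁸ × 8.836×10⁹ / 1.615.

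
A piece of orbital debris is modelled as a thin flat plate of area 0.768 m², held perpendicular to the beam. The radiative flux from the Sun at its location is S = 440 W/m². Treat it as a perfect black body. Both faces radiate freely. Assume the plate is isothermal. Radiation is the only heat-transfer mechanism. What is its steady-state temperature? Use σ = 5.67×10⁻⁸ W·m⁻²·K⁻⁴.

At equilibrium, absorbed power = emitted power.
Absorbing cross-section = A = 0.7680 m²; emitting surface = 2A = 1.536 m² (ratio 2).
S·A_cross = εσ·A_surf·T⁴  ⇒  T⁴ = S/(2σ).
T⁴ = 1.00·440/(2·5.67×10⁻⁸) = 3.880×10⁹ K⁴.
T = (3.880×10⁹)^(1/4).

T ≈ 250 K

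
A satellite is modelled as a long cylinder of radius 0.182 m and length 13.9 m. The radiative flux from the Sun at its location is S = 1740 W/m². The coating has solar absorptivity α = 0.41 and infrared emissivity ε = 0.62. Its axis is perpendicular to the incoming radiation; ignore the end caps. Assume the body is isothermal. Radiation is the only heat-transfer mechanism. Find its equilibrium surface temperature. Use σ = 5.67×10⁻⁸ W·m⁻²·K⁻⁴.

T ≈ 283 K

At equilibrium, absorbed power = emitted power.
Absorbing cross-section = 2rL = 5.060 m²; emitting surface = 2πrL = 15.90 m² (ratio π).
αS·A_cross = εσ·A_surf·T⁴  ⇒  T⁴ = αS/(ε·πσ).
T⁴ = 0.410·1740/(0.62·π·5.67×10⁻⁸) = 6.460×10⁹ K⁴.
T = (6.460×10⁹)^(1/4).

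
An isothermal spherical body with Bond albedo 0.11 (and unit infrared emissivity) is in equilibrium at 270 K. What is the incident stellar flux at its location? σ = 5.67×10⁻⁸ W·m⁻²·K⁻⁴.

S ≈ 1350 W/m²

(1−a)S·πr² = σ·4πr²·T⁴ ⇒ S = 4σT⁴/(1−a).
S = 4·5.67×10⁻⁸·5.314×10⁹/0.890.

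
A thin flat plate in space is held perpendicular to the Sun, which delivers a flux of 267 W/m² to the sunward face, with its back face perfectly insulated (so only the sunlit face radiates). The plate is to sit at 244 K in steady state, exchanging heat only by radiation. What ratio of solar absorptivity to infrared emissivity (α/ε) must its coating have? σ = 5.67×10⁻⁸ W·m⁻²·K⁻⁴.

Balance: αS·A = εσ·1A·T⁴ ⇒ α/ε = σT⁴/S.
α/ε = 5.67×10⁻⁸·(244)⁴/267 = 5.67×10⁻⁸·3.545×10⁹/267.

α/ε ≈ 0.753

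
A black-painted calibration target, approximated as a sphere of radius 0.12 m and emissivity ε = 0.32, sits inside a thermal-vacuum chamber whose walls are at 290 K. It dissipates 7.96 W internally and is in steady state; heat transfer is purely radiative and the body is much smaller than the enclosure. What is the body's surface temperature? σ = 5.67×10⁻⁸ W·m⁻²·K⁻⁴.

T ≈ 312 K

For a small grey body in a large enclosure, net radiated power = εσA(T⁴ − T_w⁴).
Steady state: P = εσA(T⁴ − T_w⁴) with A = 4πr² = 0.1810 m².
T⁴ = P/(εσA) + T_w⁴ = 7.96/(0.32·5.67×10⁻⁸·0.1810) + (290)⁴
    = 2.424×10⁹ + 7.073×10⁹ = 9.497×10⁹ K⁴.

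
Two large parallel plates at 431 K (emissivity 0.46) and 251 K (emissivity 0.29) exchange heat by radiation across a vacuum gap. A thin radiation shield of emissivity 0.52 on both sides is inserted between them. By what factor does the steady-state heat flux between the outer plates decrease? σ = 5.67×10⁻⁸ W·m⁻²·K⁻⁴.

Without shield: q₀ = σΔ(T⁴)/(1/ε₁+1/ε₂−1) with denominator 4.622.
With shield the two gaps are in series; the resistances add: (1/ε₁+1/ε_s−1)+(1/ε_s+1/ε₂−1) = 3.097+4.371 = 7.468.
Heat-flux ratio q₀/q = 7.468/4.622.

factor ≈ 1.62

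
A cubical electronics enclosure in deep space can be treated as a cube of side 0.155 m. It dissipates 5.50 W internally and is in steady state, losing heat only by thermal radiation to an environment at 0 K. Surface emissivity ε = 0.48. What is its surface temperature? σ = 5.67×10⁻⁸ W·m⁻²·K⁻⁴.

Steady state: internal power = radiated power, P = εσA T⁴.
Radiating area A = 6L² = 0.1442 m².
T⁴ = P/(εσA) = 5.50/(0.48·5.67×10⁻⁸·0.1442) = 1.402×10⁹ K⁴.
T = (1.402×10⁹)^(1/4).

T ≈ 193 K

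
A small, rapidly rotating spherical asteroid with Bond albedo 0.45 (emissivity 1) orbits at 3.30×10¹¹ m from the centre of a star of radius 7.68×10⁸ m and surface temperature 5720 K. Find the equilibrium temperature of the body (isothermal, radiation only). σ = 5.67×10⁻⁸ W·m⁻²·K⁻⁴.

T ≈ 168 K

The star's surface emits σT_*⁴; at distance d the flux is S = σT_*⁴(R_*/d)².
S = 5.67×10⁻⁸·(5720)⁴·(7.68×10⁸/3.30×10¹¹)² = 328.7 W/m².
For an isothermal sphere T⁴ = (1−a)S/(4σ) = 7.972×10⁸ K⁴.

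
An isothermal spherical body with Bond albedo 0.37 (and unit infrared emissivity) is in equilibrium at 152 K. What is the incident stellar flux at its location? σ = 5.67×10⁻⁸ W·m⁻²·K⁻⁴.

S ≈ 192 W/m²

(1−a)S·πr² = σ·4πr²·T⁴ ⇒ S = 4σT⁴/(1−a).
S = 4·5.67×10⁻⁸·5.338×10⁸/0.630.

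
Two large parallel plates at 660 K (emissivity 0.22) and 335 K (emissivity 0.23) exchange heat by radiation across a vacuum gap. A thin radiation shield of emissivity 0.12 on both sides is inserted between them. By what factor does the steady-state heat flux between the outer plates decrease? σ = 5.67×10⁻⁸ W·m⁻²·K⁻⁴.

Without shield: q₀ = σΔ(T⁴)/(1/ε₁+1/ε₂−1) with denominator 7.893.
With shield the two gaps are in series; the resistances add: (1/ε₁+1/ε_s−1)+(1/ε_s+1/ε₂−1) = 11.88+11.68 = 23.56.
Heat-flux ratio q₀/q = 23.56/7.893.

factor ≈ 2.98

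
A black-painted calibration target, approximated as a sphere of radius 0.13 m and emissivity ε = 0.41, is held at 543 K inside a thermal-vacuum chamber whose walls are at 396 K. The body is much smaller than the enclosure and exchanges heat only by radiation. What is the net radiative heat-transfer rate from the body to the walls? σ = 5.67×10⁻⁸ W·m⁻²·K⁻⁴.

For a small grey body in a large enclosure: P_net = εσA(T_body⁴ − T_wall⁴).
A = 4πr² = 0.2124 m²; T_body⁴ − T_wall⁴ = 8.694×10¹⁰ − 2.459×10¹⁰ = 6.234×10¹⁰ K⁴.
|P_net| = 0.41·5.67×10⁻⁸·0.2124·6.234×10¹⁰.

P_net ≈ 308 W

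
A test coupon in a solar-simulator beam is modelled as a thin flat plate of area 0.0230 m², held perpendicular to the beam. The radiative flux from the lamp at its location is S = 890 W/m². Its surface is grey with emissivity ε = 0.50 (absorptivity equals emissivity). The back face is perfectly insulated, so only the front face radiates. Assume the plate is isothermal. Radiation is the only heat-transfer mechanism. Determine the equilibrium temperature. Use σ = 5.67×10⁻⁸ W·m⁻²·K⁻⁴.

T ≈ 354 K

At equilibrium, absorbed power = emitted power.
Absorbing cross-section = A = 0.02300 m²; emitting surface = A = 0.02300 m² (ratio 1).
εS·A_cross = εσ·A_surf·T⁴  ⇒  T⁴ = S/(1σ)   (ε cancels).
T⁴ = 890/(1·5.67×10⁻⁸) = 1.570×10¹⁰ K⁴.
T = (1.570×10¹⁰)^(1/4).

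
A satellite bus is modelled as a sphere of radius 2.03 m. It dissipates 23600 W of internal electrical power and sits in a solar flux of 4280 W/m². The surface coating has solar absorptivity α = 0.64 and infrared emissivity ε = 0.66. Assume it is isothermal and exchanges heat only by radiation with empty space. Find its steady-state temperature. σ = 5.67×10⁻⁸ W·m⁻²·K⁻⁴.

At steady state, absorbed solar power + internal power = radiated power.
Absorbed: α·S·A_cross = 0.64·4280·12.95 = 35460 W (cross-section πr²).
Total input = 35460 + 23600 = 59060 W.
Radiated: εσ·A_surf·T⁴ with A_surf = 4πr² = 51.78 m².
T⁴ = 59060/(0.66·5.67×10⁻⁸·51.78) = 3.048×10¹⁰ K⁴.

T ≈ 418 K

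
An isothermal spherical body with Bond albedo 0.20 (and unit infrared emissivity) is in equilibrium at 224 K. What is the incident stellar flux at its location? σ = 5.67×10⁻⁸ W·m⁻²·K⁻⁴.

S ≈ 714 W/m²

(1−a)S·πr² = σ·4πr²·T⁴ ⇒ S = 4σT⁴/(1−a).
S = 4·5.67×10⁻⁸·2.518×10⁹/0.800.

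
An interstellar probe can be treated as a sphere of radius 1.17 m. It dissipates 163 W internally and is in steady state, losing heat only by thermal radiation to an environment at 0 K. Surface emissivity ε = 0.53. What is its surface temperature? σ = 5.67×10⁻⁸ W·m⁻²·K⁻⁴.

Steady state: internal power = radiated power, P = εσA T⁴.
Radiating area A = 4πr² = 17.20 m².
T⁴ = P/(εσA) = 163/(0.53·5.67×10⁻⁸·17.20) = 3.153×10⁸ K⁴.
T = (3.153×10⁸)^(1/4).

T ≈ 133 K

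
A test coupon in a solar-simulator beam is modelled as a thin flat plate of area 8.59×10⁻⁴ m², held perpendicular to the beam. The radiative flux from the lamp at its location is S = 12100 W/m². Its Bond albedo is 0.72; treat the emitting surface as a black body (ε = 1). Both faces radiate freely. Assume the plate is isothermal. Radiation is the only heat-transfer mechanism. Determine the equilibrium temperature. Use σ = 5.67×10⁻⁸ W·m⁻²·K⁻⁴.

T ≈ 416 K

At equilibrium, absorbed power = emitted power.
Absorbing cross-section = A = 8.590×10⁻⁴ m²; emitting surface = 2A = 0.001718 m² (ratio 2).
(1−a)S·A_cross = εσ·A_surf·T⁴  ⇒  T⁴ = (1−a)S/(2σ).
T⁴ = 0.280·12100/(2·5.67×10⁻⁸) = 2.988×10¹⁰ K⁴.
T = (2.988×10¹⁰)^(1/4).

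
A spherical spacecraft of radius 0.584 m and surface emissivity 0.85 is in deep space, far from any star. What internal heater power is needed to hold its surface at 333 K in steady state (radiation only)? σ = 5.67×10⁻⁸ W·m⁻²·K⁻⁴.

P ≈ 2540 W

P = εσ·4πr²·T⁴.
4πr² = 4.286 m²; T⁴ = 1.230×10¹⁰ K⁴.
P = 0.85·5.67×10⁻⁸·4.286·1.230×10¹⁰.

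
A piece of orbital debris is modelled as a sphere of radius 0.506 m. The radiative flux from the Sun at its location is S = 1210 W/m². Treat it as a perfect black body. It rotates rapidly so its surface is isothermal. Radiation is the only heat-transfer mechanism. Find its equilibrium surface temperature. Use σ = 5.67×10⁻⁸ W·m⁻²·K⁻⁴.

T ≈ 270 K

At equilibrium, absorbed power = emitted power.
Absorbing cross-section = πr² = 0.8044 m²; emitting surface = 4πr² = 3.217 m² (ratio 4).
S·A_cross = εσ·A_surf·T⁴  ⇒  T⁴ = S/(4σ).
T⁴ = 1.00·1210/(4·5.67×10⁻⁸) = 5.335×10⁹ K⁴.
T = (5.335×10⁹)^(1/4).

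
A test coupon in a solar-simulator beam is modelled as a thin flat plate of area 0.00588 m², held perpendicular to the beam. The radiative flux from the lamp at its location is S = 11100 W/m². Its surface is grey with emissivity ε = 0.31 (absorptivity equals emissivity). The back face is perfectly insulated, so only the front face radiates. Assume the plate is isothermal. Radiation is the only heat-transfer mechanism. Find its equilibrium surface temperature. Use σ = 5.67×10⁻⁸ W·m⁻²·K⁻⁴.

At equilibrium, absorbed power = emitted power.
Absorbing cross-section = A = 0.005880 m²; emitting surface = A = 0.005880 m² (ratio 1).
εS·A_cross = εσ·A_surf·T⁴  ⇒  T⁴ = S/(1σ)   (ε cancels).
T⁴ = 11100/(1·5.67×10⁻⁸) = 1.958×10¹¹ K⁴.
T = (1.958×10¹¹)^(1/4).

T ≈ 665 K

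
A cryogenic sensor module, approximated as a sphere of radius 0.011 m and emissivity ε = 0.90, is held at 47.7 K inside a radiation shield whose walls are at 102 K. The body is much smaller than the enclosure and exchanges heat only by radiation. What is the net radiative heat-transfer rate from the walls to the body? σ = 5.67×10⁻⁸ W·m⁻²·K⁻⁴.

For a small grey body in a large enclosure: P_net = εσA(T_body⁴ − T_wall⁴).
A = 4πr² = 0.001521 m²; T_body⁴ − T_wall⁴ = 5.177×10⁶ − 1.082×10⁸ = -1.031×10⁸ K⁴.
|P_net| = 0.90·5.67×10⁻⁸·0.001521·1.031×10⁸.

P_net ≈ 0.00800 W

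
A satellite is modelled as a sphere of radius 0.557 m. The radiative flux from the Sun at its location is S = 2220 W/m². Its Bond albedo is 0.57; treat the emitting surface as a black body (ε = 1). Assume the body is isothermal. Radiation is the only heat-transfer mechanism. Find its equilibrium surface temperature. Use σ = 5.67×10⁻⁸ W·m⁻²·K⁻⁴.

T ≈ 255 K

At equilibrium, absorbed power = emitted power.
Absorbing cross-section = πr² = 0.9747 m²; emitting surface = 4πr² = 3.899 m² (ratio 4).
(1−a)S·A_cross = εσ·A_surf·T⁴  ⇒  T⁴ = (1−a)S/(4σ).
T⁴ = 0.430·2220/(4·5.67×10⁻⁸) = 4.209×10⁹ K⁴.
T = (4.209×10⁹)^(1/4).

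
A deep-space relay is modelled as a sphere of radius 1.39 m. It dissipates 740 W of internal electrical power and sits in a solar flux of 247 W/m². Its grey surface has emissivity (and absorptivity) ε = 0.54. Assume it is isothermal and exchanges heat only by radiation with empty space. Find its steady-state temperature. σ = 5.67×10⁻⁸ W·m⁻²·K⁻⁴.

At steady state, absorbed solar power + internal power = radiated power.
Absorbed: α·S·A_cross = 0.54·247·6.070 = 809.6 W (cross-section πr²).
Total input = 809.6 + 740 = 1550 W.
Radiated: εσ·A_surf·T⁴ with A_surf = 4πr² = 24.28 m².
T⁴ = 1550/(0.54·5.67×10⁻⁸·24.28) = 2.085×10⁹ K⁴.

T ≈ 214 K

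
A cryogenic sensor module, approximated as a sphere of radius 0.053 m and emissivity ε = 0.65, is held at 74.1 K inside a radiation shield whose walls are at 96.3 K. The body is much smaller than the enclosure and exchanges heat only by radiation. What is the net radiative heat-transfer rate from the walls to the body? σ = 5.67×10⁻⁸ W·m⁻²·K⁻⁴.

P_net ≈ 0.0727 W

For a small grey body in a large enclosure: P_net = εσA(T_body⁴ − T_wall⁴).
A = 4πr² = 0.03530 m²; T_body⁴ − T_wall⁴ = 3.015×10⁷ − 8.600×10⁷ = -5.585×10⁷ K⁴.
|P_net| = 0.65·5.67×10⁻⁸·0.03530·5.585×10⁷.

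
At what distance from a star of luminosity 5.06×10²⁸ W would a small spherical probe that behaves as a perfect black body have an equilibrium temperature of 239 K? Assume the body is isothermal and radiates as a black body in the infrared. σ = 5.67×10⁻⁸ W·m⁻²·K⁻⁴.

For an isothermal black-emitting sphere, (1−a)S·πr² = σ·4πr²·T⁴ ⇒ S = 4σT⁴/(1−a).
S = 4·5.67×10⁻⁸·(239)⁴/1.00 = 740.0 W/m².
Flux falls as S = L/(4πd²), so d = √(L/(4πS)) = √(5.06×10²⁸/(4π·740.0)).

d ≈ 2.33×10¹² m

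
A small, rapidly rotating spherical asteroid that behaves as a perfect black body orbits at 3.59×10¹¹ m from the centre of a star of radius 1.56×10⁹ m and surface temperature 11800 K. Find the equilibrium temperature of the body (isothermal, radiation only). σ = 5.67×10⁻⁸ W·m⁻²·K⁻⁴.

The star's surface emits σT_*⁴; at distance d the flux is S = σT_*⁴(R_*/d)².
S = 5.67×10⁻⁸·(11800)⁴·(1.56×10⁹/3.59×10¹¹)² = 20760 W/m².
For an isothermal sphere T⁴ = (1−a)S/(4σ) = 9.152×10¹⁰ K⁴.

T ≈ 550 K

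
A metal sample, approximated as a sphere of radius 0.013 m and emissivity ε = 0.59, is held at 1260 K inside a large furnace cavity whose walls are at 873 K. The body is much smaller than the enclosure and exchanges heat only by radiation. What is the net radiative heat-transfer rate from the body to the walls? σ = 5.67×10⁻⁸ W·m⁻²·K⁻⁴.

P_net ≈ 138 W

For a small grey body in a large enclosure: P_net = εσA(T_body⁴ − T_wall⁴).
A = 4πr² = 0.002124 m²; T_body⁴ − T_wall⁴ = 2.520×10¹² − 5.808×10¹¹ = 1.940×10¹² K⁴.
|P_net| = 0.59·5.67×10⁻⁸·0.002124·1.940×10¹².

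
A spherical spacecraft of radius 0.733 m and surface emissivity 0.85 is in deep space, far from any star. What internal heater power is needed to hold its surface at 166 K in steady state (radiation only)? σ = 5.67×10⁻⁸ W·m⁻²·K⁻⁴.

P ≈ 247 W

P = εσ·4πr²·T⁴.
4πr² = 6.752 m²; T⁴ = 7.593×10⁸ K⁴.
P = 0.85·5.67×10⁻⁸·6.752·7.593×10⁸.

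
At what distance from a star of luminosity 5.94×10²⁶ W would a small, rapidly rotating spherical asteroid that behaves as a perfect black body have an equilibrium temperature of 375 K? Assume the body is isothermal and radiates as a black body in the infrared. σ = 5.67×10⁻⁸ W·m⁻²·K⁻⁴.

d ≈ 1.03×10¹¹ m

For an isothermal black-emitting sphere, (1−a)S·πr² = σ·4πr²·T⁴ ⇒ S = 4σT⁴/(1−a).
S = 4·5.67×10⁻⁸·(375)⁴/1.00 = 4485 W/m².
Flux falls as S = L/(4πd²), so d = √(L/(4πS)) = √(5.94×10²⁶/(4π·4485)).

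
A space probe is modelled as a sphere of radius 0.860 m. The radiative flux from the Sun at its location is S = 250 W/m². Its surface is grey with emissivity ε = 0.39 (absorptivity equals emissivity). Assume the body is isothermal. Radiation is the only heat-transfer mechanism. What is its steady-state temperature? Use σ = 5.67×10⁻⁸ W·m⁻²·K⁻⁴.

At equilibrium, absorbed power = emitted power.
Absorbing cross-section = πr² = 2.324 m²; emitting surface = 4πr² = 9.294 m² (ratio 4).
εS·A_cross = εσ·A_surf·T⁴  ⇒  T⁴ = S/(4σ)   (ε cancels).
T⁴ = 250/(4·5.67×10⁻⁸) = 1.102×10⁹ K⁴.
T = (1.102×10⁹)^(1/4).

T ≈ 182 K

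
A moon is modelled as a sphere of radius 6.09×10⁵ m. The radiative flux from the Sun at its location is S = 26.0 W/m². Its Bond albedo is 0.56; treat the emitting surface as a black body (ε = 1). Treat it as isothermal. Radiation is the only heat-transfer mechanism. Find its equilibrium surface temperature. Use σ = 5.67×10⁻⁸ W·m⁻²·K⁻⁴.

At equilibrium, absorbed power = emitted power.
Absorbing cross-section = πr² = 1.165×10¹² m²; emitting surface = 4πr² = 4.661×10¹² m² (ratio 4).
(1−a)S·A_cross = εσ·A_surf·T⁴  ⇒  T⁴ = (1−a)S/(4σ).
T⁴ = 0.440·26.0/(4·5.67×10⁻⁸) = 5.044×10⁷ K⁴.
T = (5.044×10⁷)^(1/4).

T ≈ 84.3 K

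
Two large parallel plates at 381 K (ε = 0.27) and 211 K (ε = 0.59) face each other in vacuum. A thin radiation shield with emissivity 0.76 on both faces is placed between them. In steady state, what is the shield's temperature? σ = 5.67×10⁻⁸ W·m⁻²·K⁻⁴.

In steady state the net flux on the hot side equals that on the cold side.
σ(T₁⁴−T_s⁴)/D₁ = σ(T_s⁴−T₂⁴)/D₂, with D₁ = 1/ε₁+1/ε_s−1 = 4.019, D₂ = 1/ε_s+1/ε₂−1 = 2.011.
Solve for T_s⁴: T_s⁴ = (D₂·T₁⁴ + D₁·T₂⁴)/(D₁+D₂) = 8.347×10⁹ K⁴.

T_s ≈ 302 K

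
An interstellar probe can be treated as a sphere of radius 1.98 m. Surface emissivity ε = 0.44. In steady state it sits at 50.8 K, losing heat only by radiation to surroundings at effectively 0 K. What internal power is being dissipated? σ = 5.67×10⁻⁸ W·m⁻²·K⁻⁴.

P ≈ 8.19 W

Steady state: P = εσA T⁴.
A = 4πr² = 49.27 m²; T⁴ = (50.8)⁴ = 6.660×10⁶ K⁴.
P = 0.44 × 5.67×10⁻⁸ × 49.27 × 6.660×10⁶.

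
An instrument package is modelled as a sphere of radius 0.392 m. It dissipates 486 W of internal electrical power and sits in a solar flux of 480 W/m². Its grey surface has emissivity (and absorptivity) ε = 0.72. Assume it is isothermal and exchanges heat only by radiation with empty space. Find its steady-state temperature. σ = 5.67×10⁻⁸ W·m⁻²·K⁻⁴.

T ≈ 302 K

At steady state, absorbed solar power + internal power = radiated power.
Absorbed: α·S·A_cross = 0.72·480·0.4827 = 166.8 W (cross-section πr²).
Total input = 166.8 + 486 = 652.8 W.
Radiated: εσ·A_surf·T⁴ with A_surf = 4πr² = 1.931 m².
T⁴ = 652.8/(0.72·5.67×10⁻⁸·1.931) = 8.281×10⁹ K⁴.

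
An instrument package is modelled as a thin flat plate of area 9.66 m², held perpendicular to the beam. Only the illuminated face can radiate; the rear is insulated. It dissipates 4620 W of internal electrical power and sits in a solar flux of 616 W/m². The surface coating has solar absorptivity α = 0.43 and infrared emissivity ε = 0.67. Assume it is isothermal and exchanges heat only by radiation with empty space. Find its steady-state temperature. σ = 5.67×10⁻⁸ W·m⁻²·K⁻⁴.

T ≈ 374 K

At steady state, absorbed solar power + internal power = radiated power.
Absorbed: α·S·A_cross = 0.43·616·9.660 = 2559 W (cross-section A).
Total input = 2559 + 4620 = 7179 W.
Radiated: εσ·A_surf·T⁴ with A_surf = A = 9.660 m².
T⁴ = 7179/(0.67·5.67×10⁻⁸·9.660) = 1.956×10¹⁰ K⁴.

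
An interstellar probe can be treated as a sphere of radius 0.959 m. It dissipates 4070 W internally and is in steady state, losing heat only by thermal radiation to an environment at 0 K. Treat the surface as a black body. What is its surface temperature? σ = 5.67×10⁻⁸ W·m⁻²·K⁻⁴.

T ≈ 281 K

Steady state: internal power = radiated power, P = εσA T⁴.
Radiating area A = 4πr² = 11.56 m².
T⁴ = P/(εσA) = 4070/(1.0·5.67×10⁻⁸·11.56) = 6.211×10⁹ K⁴.
T = (6.211×10⁹)^(1/4).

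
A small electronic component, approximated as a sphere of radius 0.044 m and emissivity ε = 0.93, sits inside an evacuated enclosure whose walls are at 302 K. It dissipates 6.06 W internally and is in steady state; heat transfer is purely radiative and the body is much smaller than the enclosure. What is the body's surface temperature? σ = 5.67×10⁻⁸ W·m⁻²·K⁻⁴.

For a small grey body in a large enclosure, net radiated power = εσA(T⁴ − T_w⁴).
Steady state: P = εσA(T⁴ − T_w⁴) with A = 4πr² = 0.02433 m².
T⁴ = P/(εσA) + T_w⁴ = 6.06/(0.93·5.67×10⁻⁸·0.02433) + (302)⁴
    = 4.724×10⁹ + 8.318×10⁹ = 1.304×10¹⁰ K⁴.

T ≈ 338 K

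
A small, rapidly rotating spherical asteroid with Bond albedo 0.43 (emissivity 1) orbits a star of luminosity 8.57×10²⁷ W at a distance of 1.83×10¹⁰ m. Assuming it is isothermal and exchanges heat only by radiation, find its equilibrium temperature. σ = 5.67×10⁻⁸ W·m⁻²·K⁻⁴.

First find the stellar flux at distance d: S = L/(4πd²) = 8.57×10²⁷/(4π·(1.83×10¹⁰)²) = 2.036×10⁶ W/m².
For an isothermal sphere, absorbed (1−a)S·πr² = emitted σ·4πr²·T⁴, so T⁴ = (1−a)S/(4σ).
T⁴ = 0.570·2.036×10⁶/(4·5.67×10⁻⁸) = 5.118×10¹² K⁴.

T ≈ 1500 K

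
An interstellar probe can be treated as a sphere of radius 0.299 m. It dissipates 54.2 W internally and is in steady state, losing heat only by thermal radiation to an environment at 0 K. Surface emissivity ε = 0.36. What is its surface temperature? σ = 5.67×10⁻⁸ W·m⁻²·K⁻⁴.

Steady state: internal power = radiated power, P = εσA T⁴.
Radiating area A = 4πr² = 1.123 m².
T⁴ = P/(εσA) = 54.2/(0.36·5.67×10⁻⁸·1.123) = 2.364×10⁹ K⁴.
T = (2.364×10⁹)^(1/4).

T ≈ 220 K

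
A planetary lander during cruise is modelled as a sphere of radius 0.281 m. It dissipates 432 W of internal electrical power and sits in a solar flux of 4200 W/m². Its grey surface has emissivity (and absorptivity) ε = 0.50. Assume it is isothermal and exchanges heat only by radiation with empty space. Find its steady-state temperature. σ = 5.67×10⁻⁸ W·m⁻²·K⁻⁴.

At steady state, absorbed solar power + internal power = radiated power.
Absorbed: α·S·A_cross = 0.50·4200·0.2481 = 520.9 W (cross-section πr²).
Total input = 520.9 + 432 = 952.9 W.
Radiated: εσ·A_surf·T⁴ with A_surf = 4πr² = 0.9923 m².
T⁴ = 952.9/(0.50·5.67×10⁻⁸·0.9923) = 3.388×10¹⁰ K⁴.

T ≈ 429 K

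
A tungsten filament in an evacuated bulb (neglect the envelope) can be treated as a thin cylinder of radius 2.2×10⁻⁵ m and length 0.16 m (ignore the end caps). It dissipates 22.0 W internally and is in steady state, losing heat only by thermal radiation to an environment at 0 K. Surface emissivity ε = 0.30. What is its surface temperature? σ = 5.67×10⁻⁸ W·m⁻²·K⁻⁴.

Steady state: internal power = radiated power, P = εσA T⁴.
Radiating area A = 2πrL = 2.212×10⁻⁵ m².
T⁴ = P/(εσA) = 22.0/(0.30·5.67×10⁻⁸·2.212×10⁻⁵) = 5.848×10¹³ K⁴.
T = (5.848×10¹³)^(1/4).

T ≈ 2770 K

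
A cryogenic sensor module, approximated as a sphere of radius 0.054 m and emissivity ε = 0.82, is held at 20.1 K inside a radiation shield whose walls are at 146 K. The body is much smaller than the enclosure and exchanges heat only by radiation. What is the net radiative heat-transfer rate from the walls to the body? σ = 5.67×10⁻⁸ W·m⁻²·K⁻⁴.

For a small grey body in a large enclosure: P_net = εσA(T_body⁴ − T_wall⁴).
A = 4πr² = 0.03664 m²; T_body⁴ − T_wall⁴ = 1.632×10⁵ − 4.544×10⁸ = -4.542×10⁸ K⁴.
|P_net| = 0.82·5.67×10⁻⁸·0.03664·4.542×10⁸.

P_net ≈ 0.774 W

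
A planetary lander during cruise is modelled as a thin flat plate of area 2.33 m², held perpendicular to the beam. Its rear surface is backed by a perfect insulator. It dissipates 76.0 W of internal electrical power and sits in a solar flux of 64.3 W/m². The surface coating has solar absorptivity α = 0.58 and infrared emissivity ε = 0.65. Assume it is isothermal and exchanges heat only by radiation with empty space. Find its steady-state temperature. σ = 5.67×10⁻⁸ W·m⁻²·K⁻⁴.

At steady state, absorbed solar power + internal power = radiated power.
Absorbed: α·S·A_cross = 0.58·64.3·2.330 = 86.90 W (cross-section A).
Total input = 86.90 + 76.0 = 162.9 W.
Radiated: εσ·A_surf·T⁴ with A_surf = A = 2.330 m².
T⁴ = 162.9/(0.65·5.67×10⁻⁸·2.330) = 1.897×10⁹ K⁴.

T ≈ 209 K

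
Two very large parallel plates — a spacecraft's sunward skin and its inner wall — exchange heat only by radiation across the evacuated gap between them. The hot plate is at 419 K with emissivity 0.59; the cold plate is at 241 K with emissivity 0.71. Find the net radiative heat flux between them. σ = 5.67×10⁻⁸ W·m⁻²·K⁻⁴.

q ≈ 740 W/m²

For two infinite grey parallel plates, q = σ(T₁⁴ − T₂⁴)/(1/ε₁ + 1/ε₂ − 1).
T₁⁴ − T₂⁴ = 3.082×10¹⁰ − 3.373×10⁹ = 2.745×10¹⁰ K⁴.
1/ε₁ + 1/ε₂ − 1 = 1.695 + 1.408 − 1 = 2.103.
q = 5.67×10⁻⁸ × 2.745×10¹⁰ / 2.103.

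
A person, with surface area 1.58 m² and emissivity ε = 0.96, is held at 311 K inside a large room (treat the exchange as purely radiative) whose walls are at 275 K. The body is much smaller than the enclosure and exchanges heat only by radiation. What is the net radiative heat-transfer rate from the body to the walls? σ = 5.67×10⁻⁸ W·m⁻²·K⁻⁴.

For a small grey body in a large enclosure: P_net = εσA(T_body⁴ − T_wall⁴).
A = 1.58 m²; T_body⁴ − T_wall⁴ = 9.355×10⁹ − 5.719×10⁹ = 3.636×10⁹ K⁴.
|P_net| = 0.96·5.67×10⁻⁸·1.580·3.636×10⁹.

P_net ≈ 313 W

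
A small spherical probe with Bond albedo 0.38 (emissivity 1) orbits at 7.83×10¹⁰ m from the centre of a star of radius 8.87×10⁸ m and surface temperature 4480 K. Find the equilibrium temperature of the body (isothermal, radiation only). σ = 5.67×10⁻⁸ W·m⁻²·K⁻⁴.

T ≈ 299 K

The star's surface emits σT_*⁴; at distance d the flux is S = σT_*⁴(R_*/d)².
S = 5.67×10⁻⁸·(4480)⁴·(8.87×10⁸/7.83×10¹⁰)² = 2931 W/m².
For an isothermal sphere T⁴ = (1−a)S/(4σ) = 8.012×10⁹ K⁴.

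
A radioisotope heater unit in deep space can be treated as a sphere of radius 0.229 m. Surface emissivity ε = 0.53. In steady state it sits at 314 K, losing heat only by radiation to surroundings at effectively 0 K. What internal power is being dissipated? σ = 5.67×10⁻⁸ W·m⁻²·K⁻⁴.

P ≈ 193 W

Steady state: P = εσA T⁴.
A = 4πr² = 0.6590 m²; T⁴ = (314)⁴ = 9.721×10⁹ K⁴.
P = 0.53 × 5.67×10⁻⁸ × 0.6590 × 9.721×10⁹.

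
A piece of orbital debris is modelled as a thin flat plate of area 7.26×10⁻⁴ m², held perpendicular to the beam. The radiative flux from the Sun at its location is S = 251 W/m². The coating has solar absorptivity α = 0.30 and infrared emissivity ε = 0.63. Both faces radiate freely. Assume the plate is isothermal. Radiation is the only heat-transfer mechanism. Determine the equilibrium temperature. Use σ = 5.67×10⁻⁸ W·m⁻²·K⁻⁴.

T ≈ 180 K

At equilibrium, absorbed power = emitted power.
Absorbing cross-section = A = 7.260×10⁻⁴ m²; emitting surface = 2A = 0.001452 m² (ratio 2).
αS·A_cross = εσ·A_surf·T⁴  ⇒  T⁴ = αS/(ε·2σ).
T⁴ = 0.300·251/(0.63·2·5.67×10⁻⁸) = 1.054×10⁹ K⁴.
T = (1.054×10⁹)^(1/4).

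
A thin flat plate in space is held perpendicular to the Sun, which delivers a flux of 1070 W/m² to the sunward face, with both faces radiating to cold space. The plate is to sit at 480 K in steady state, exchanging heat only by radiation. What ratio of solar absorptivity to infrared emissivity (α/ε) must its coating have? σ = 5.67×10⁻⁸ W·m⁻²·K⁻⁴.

Balance: αS·A = εσ·2A·T⁴ ⇒ α/ε = 2σT⁴/S.
α/ε = 2·5.67×10⁻⁸·(480)⁴/1070 = 2·5.67×10⁻⁸·5.308×10¹⁰/1070.

α/ε ≈ 5.63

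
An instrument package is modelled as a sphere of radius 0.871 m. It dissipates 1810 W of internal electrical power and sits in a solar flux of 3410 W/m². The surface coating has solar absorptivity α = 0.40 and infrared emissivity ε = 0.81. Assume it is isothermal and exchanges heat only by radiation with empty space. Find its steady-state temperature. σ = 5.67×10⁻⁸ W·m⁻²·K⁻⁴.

T ≈ 328 K

At steady state, absorbed solar power + internal power = radiated power.
Absorbed: α·S·A_cross = 0.40·3410·2.383 = 3251 W (cross-section πr²).
Total input = 3251 + 1810 = 5061 W.
Radiated: εσ·A_surf·T⁴ with A_surf = 4πr² = 9.533 m².
T⁴ = 5061/(0.81·5.67×10⁻⁸·9.533) = 1.156×10¹⁰ K⁴.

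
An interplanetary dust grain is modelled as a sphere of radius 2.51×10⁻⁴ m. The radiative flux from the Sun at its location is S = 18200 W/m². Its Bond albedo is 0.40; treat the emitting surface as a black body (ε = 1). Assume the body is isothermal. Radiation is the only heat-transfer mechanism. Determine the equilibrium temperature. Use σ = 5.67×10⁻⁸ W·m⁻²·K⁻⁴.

At equilibrium, absorbed power = emitted power.
Absorbing cross-section = πr² = 1.979×10⁻⁷ m²; emitting surface = 4πr² = 7.917×10⁻⁷ m² (ratio 4).
(1−a)S·A_cross = εσ·A_surf·T⁴  ⇒  T⁴ = (1−a)S/(4σ).
T⁴ = 0.600·18200/(4·5.67×10⁻⁸) = 4.815×10¹⁰ K⁴.
T = (4.815×10¹⁰)^(1/4).

T ≈ 468 K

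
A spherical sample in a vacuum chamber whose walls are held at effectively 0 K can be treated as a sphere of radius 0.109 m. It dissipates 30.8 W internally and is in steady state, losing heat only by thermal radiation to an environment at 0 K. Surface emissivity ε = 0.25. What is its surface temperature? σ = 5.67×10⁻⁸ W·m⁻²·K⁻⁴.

Steady state: internal power = radiated power, P = εσA T⁴.
Radiating area A = 4πr² = 0.1493 m².
T⁴ = P/(εσA) = 30.8/(0.25·5.67×10⁻⁸·0.1493) = 1.455×10¹⁰ K⁴.
T = (1.455×10¹⁰)^(1/4).

T ≈ 347 K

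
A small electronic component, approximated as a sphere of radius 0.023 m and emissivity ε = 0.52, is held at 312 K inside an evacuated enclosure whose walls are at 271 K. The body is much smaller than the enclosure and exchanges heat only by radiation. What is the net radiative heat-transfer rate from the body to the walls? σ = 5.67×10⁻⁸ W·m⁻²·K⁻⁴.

For a small grey body in a large enclosure: P_net = εσA(T_body⁴ − T_wall⁴).
A = 4πr² = 0.006648 m²; T_body⁴ − T_wall⁴ = 9.476×10⁹ − 5.394×10⁹ = 4.082×10⁹ K⁴.
|P_net| = 0.52·5.67×10⁻⁸·0.006648·4.082×10⁹.

P_net ≈ 0.800 W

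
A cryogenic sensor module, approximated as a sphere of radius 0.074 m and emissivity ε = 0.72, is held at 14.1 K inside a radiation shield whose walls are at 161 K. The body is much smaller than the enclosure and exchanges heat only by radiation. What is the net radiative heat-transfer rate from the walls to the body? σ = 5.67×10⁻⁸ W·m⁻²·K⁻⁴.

For a small grey body in a large enclosure: P_net = εσA(T_body⁴ − T_wall⁴).
A = 4πr² = 0.06881 m²; T_body⁴ − T_wall⁴ = 39530 − 6.719×10⁸ = -6.719×10⁸ K⁴.
|P_net| = 0.72·5.67×10⁻⁸·0.06881·6.719×10⁸.

P_net ≈ 1.89 W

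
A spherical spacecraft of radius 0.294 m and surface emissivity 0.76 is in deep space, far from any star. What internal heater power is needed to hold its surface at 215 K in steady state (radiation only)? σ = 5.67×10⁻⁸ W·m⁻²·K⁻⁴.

P = εσ·4πr²·T⁴.
4πr² = 1.086 m²; T⁴ = 2.137×10⁹ K⁴.
P = 0.76·5.67×10⁻⁸·1.086·2.137×10⁹.

P ≈ 100 W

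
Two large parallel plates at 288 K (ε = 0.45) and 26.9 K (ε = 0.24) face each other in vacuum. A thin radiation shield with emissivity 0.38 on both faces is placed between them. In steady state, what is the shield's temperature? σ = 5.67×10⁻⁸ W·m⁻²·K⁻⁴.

T_s ≈ 254 K

In steady state the net flux on the hot side equals that on the cold side.
σ(T₁⁴−T_s⁴)/D₁ = σ(T_s⁴−T₂⁴)/D₂, with D₁ = 1/ε₁+1/ε_s−1 = 3.854, D₂ = 1/ε_s+1/ε₂−1 = 5.798.
Solve for T_s⁴: T_s⁴ = (D₂·T₁⁴ + D₁·T₂⁴)/(D₁+D₂) = 4.133×10⁹ K⁴.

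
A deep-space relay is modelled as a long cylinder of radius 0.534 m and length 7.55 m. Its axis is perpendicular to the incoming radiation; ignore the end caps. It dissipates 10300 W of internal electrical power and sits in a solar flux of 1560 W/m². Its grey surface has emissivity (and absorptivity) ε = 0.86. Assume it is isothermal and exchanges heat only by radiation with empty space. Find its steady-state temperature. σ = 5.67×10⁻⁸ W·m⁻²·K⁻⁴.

T ≈ 362 K

At steady state, absorbed solar power + internal power = radiated power.
Absorbed: α·S·A_cross = 0.86·1560·8.063 = 10820 W (cross-section 2rL).
Total input = 10820 + 10300 = 21120 W.
Radiated: εσ·A_surf·T⁴ with A_surf = 2πrL = 25.33 m².
T⁴ = 21120/(0.86·5.67×10⁻⁸·25.33) = 1.710×10¹⁰ K⁴.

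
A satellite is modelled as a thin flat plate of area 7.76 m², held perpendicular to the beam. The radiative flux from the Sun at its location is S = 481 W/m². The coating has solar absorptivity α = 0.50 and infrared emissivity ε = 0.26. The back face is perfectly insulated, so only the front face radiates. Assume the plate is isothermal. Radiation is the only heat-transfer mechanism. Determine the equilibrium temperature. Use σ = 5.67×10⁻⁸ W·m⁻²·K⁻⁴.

At equilibrium, absorbed power = emitted power.
Absorbing cross-section = A = 7.760 m²; emitting surface = A = 7.760 m² (ratio 1).
αS·A_cross = εσ·A_surf·T⁴  ⇒  T⁴ = αS/(ε·1σ).
T⁴ = 0.500·481/(0.26·1·5.67×10⁻⁸) = 1.631×10¹⁰ K⁴.
T = (1.631×10¹⁰)^(1/4).

T ≈ 357 K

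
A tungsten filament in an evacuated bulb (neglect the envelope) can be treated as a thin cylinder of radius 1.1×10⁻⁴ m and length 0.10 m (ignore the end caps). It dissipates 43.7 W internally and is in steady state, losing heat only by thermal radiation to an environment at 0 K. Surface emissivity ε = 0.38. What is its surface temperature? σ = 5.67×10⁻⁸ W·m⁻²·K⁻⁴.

T ≈ 2330 K

Steady state: internal power = radiated power, P = εσA T⁴.
Radiating area A = 2πrL = 6.912×10⁻⁵ m².
T⁴ = P/(εσA) = 43.7/(0.38·5.67×10⁻⁸·6.912×10⁻⁵) = 2.935×10¹³ K⁴.
T = (2.935×10¹³)^(1/4).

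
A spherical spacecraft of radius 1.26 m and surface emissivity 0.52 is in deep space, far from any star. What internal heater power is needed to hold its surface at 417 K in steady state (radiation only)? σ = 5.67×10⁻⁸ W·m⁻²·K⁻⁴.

P = εσ·4πr²·T⁴.
4πr² = 19.95 m²; T⁴ = 3.024×10¹⁰ K⁴.
P = 0.52·5.67×10⁻⁸·19.95·3.024×10¹⁰.

P ≈ 17800 W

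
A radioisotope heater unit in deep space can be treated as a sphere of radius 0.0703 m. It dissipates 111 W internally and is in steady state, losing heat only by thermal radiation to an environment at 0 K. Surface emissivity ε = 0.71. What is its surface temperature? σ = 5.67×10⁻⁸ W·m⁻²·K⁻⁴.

Steady state: internal power = radiated power, P = εσA T⁴.
Radiating area A = 4πr² = 0.06210 m².
T⁴ = P/(εσA) = 111/(0.71·5.67×10⁻⁸·0.06210) = 4.440×10¹⁰ K⁴.
T = (4.440×10¹⁰)^(1/4).

T ≈ 459 K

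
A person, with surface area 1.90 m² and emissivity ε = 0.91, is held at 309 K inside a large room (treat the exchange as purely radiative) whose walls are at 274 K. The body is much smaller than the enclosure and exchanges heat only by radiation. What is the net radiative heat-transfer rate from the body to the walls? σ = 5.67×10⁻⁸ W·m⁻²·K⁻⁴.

P_net ≈ 341 W

For a small grey body in a large enclosure: P_net = εσA(T_body⁴ − T_wall⁴).
A = 1.90 m²; T_body⁴ − T_wall⁴ = 9.117×10⁹ − 5.636×10⁹ = 3.480×10⁹ K⁴.
|P_net| = 0.91·5.67×10⁻⁸·1.900·3.480×10⁹.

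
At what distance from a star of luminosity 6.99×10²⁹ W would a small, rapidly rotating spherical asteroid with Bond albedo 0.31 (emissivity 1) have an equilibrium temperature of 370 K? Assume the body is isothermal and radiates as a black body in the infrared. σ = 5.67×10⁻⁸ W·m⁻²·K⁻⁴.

d ≈ 3.00×10¹² m

For an isothermal black-emitting sphere, (1−a)S·πr² = σ·4πr²·T⁴ ⇒ S = 4σT⁴/(1−a).
S = 4·5.67×10⁻⁸·(370)⁴/0.690 = 6160 W/m².
Flux falls as S = L/(4πd²), so d = √(L/(4πS)) = √(6.99×10²⁹/(4π·6160)).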